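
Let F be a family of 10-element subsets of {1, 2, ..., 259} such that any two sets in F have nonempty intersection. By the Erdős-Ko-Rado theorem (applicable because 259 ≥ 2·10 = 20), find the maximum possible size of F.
max |F| = C(258, 9) = 12120999990616000

The Erdős-Ko-Rado theorem states: for n ≥ 2k, an intersecting family of k-subsets of an n-element set has size at most C(n − 1, k − 1), with equality for 'star' families {A ⊆ [n] : |A| = k, i ∈ A} (fix an element i). For n = 259, k = 10: C(258, 9) = 12120999990616000.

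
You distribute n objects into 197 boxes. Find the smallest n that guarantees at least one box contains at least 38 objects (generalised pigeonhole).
n = (38 − 1)·197 + 1 = 7290

By the generalised pigeonhole principle, to guarantee some box contains ≥ r objects we need more than (r − 1) · k objects total. Threshold: n = (r − 1) · k + 1. With r = 38 and k = 197: n = 37 · 197 + 1 = 7289 + 1 = 7290. For n = 7289 = 37 · 197, we can put exactly 37 objects in every box, avoiding 38 in any single one — so 7290 is tight.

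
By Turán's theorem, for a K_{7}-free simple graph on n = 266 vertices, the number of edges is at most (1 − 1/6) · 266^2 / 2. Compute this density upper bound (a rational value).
Turán density bound = (5/6) · 266^2/2 = 88445/3 ≈ 29481.6667

Turán's theorem: ex(n, K_{r+1}) is achieved by the complete r-partite Turán graph T(n, r) with parts as balanced as possible, and is at most (1 − 1/r) · n^2/2. For r = 6, n = 266: the density bound is (5/6) · 70756/2 = 88445/3 ≈ 29481.6667. The integer-valued extremum is e(T(266, 6)) = 29481, which is strictly less than the density bound 88445/3 since 6 ∤ 266 (the parts of T(266, 6) cannot all be equal).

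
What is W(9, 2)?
W(9, 2) = 9 + 1 = 10

A 2-term AP is any pair of integers, so a monochromatic 2-AP exists iff some colour is used at least twice. With 9 colours, the colouring i ↦ i on {1, ..., 9} uses each colour once, avoiding any monochromatic pair, so W(9, 2) > 9. For {1, ..., 10}, pigeonhole forces two integers of the same colour, which form a monochromatic 2-AP. Hence W(9, 2) = 10.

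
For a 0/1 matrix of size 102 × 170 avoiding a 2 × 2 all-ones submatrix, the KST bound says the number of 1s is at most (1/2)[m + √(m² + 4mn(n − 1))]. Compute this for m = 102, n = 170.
z(102, 170; 2, 2) ≤ (1/2)[102 + √(102² + 4·102·170·169)] = (1/2)[102 + √11732244] = 1763.6182

Kővári–Sós–Turán: let r_1, ..., r_102 be the row sums and z = Σ r_i the total number of 1s. Each pair of columns can share at most one row with both entries 1 (else a 2×2 all-ones block appears), so Σ_i C(r_i, 2) ≤ C(170, 2) = 14365. By convexity Σ_i C(r_i, 2) ≥ 102·C(z/102, 2) = z(z − 102)/(2·102), giving z² − 102z − 102·170·169 ≤ 0 and hence z ≤ (1/2)[102 + √(10404 + 4·2930460)] = (1/2)[102 + √11732244] ≈ (1/2)(102 + 3425.2363) = 1763.6182.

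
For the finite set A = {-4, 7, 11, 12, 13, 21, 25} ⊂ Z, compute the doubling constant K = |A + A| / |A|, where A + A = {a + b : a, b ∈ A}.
K = |A + A| / |A| = 26/7

Enumerate A + A = {a + b : a, b ∈ A}. With |A| = 7, there are |A|^2 = 49 ordered sum pairs; collecting distinct values, A + A = {-8, 3, 7, 8, 9, 14, 17, 18, 19, 20, 21, 22, 23, 24, 25, 26, 28, 32, 33, 34, 36, 37, 38, 42, 46, 50}, so |A + A| = 26. Thus K = 26/7. For comparison, the minimum possible |A + A| over all 7-element sets is 2·7 − 1 = 13 (so min K = 13/7), attained only by arithmetic progressions.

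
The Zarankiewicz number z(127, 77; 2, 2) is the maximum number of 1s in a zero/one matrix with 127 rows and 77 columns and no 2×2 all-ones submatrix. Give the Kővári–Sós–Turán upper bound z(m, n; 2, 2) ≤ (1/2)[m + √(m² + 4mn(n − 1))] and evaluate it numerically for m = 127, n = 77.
z(127, 77; 2, 2) ≤ (1/2)[127 + √(127² + 4·127·77·76)] = (1/2)[127 + √2988945] = 927.9283

Kővári–Sós–Turán: let r_1, ..., r_127 be the row sums and z = Σ r_i the total number of 1s. Each pair of columns can share at most one row with both entries 1 (else a 2×2 all-ones block appears), so Σ_i C(r_i, 2) ≤ C(77, 2) = 2926. By convexity Σ_i C(r_i, 2) ≥ 127·C(z/127, 2) = z(z − 127)/(2·127), giving z² − 127z − 127·77·76 ≤ 0 and hence z ≤ (1/2)[127 + √(16129 + 4·743204)] = (1/2)[127 + √2988945] ≈ (1/2)(127 + 1728.8566) = 927.9283.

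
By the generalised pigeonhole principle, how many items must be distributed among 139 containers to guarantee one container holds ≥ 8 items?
n = (8 − 1)·139 + 1 = 974

By the generalised pigeonhole principle, to guarantee some box contains ≥ r objects we need more than (r − 1) · k objects total. Threshold: n = (r − 1) · k + 1. With r = 8 and k = 139: n = 7 · 139 + 1 = 973 + 1 = 974. For n = 973 = 7 · 139, we can put exactly 7 objects in every box, avoiding 8 in any single one — so 974 is tight.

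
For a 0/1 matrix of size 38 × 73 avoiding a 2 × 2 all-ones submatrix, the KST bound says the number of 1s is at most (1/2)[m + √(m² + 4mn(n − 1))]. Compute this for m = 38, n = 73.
z(38, 73; 2, 2) ≤ (1/2)[38 + √(38² + 4·38·73·72)] = (1/2)[38 + √800356] = 466.3131

Kővári–Sós–Turán: let r_1, ..., r_38 be the row sums and z = Σ r_i the total number of 1s. Each pair of columns can share at most one row with both entries 1 (else a 2×2 all-ones block appears), so Σ_i C(r_i, 2) ≤ C(73, 2) = 2628. By convexity Σ_i C(r_i, 2) ≥ 38·C(z/38, 2) = z(z − 38)/(2·38), giving z² − 38z − 38·73·72 ≤ 0 and hence z ≤ (1/2)[38 + √(1444 + 4·199728)] = (1/2)[38 + √800356] ≈ (1/2)(38 + 894.6262) = 466.3131.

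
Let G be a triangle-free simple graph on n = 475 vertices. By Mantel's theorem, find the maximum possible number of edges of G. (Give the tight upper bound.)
ex(475, K_3) = ⌊475^2/4⌋ = 56406

Mantel (1907): a triangle-free graph on n vertices has at most ⌊n^2/4⌋ edges, with equality for the complete bipartite graph K_{⌊n/2⌋, ⌈n/2⌉}. For n = 475: ⌊475^2/4⌋ = ⌊225625/4⌋ = 56406. The extremal graph is K_{237, 238}, which has 237·238 = 56406 edges.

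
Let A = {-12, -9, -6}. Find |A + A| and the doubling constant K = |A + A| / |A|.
K = |A + A| / |A| = 5/3

Enumerate A + A = {a + b : a, b ∈ A}. With |A| = 3, there are |A|^2 = 9 ordered sum pairs; collecting distinct values, A + A = {-24, -21, -18, -15, -12}, so |A + A| = 5. Thus K = 5/3. Here |A + A| = 2|A| − 1 = 5, the minimum possible — so K = 5/3 is minimal, which holds iff A is an arithmetic progression.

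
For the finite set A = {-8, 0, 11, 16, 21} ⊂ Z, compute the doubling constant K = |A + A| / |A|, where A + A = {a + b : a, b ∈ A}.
K = |A + A| / |A| = 14/5

Enumerate A + A = {a + b : a, b ∈ A}. With |A| = 5, there are |A|^2 = 25 ordered sum pairs; collecting distinct values, A + A = {-16, -8, 0, 3, 8, 11, 13, 16, 21, 22, 27, 32, 37, 42}, so |A + A| = 14. Thus K = 14/5. For comparison, the minimum possible |A + A| over all 5-element sets is 2·5 − 1 = 9 (so min K = 9/5), attained only by arithmetic progressions.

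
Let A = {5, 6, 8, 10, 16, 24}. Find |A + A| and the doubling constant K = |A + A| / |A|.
K = |A + A| / |A| = 19/6

Enumerate A + A = {a + b : a, b ∈ A}. With |A| = 6, there are |A|^2 = 36 ordered sum pairs; collecting distinct values, A + A = {10, 11, 12, 13, 14, 15, 16, 18, 20, 21, 22, 24, 26, 29, 30, 32, 34, 40, 48}, so |A + A| = 19. Thus K = 19/6. For comparison, the minimum possible |A + A| over all 6-element sets is 2·6 − 1 = 11 (so min K = 11/6), attained only by arithmetic progressions.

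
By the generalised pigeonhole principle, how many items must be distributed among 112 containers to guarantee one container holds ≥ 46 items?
n = (46 − 1)·112 + 1 = 5041

By the generalised pigeonhole principle, to guarantee some box contains ≥ r objects we need more than (r − 1) · k objects total. Threshold: n = (r − 1) · k + 1. With r = 46 and k = 112: n = 45 · 112 + 1 = 5040 + 1 = 5041. For n = 5040 = 45 · 112, we can put exactly 45 objects in every box, avoiding 46 in any single one — so 5041 is tight.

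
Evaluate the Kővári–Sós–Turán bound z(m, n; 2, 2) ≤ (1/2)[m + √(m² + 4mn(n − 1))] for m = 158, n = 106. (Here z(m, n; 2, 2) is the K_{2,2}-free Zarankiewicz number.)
z(158, 106; 2, 2) ≤ (1/2)[158 + √(158² + 4·158·106·105)] = (1/2)[158 + √7059124] = 1407.4506

Kővári–Sós–Turán: let r_1, ..., r_158 be the row sums and z = Σ r_i the total number of 1s. Each pair of columns can share at most one row with both entries 1 (else a 2×2 all-ones block appears), so Σ_i C(r_i, 2) ≤ C(106, 2) = 5565. By convexity Σ_i C(r_i, 2) ≥ 158·C(z/158, 2) = z(z − 158)/(2·158), giving z² − 158z − 158·106·105 ≤ 0 and hence z ≤ (1/2)[158 + √(24964 + 4·1758540)] = (1/2)[158 + √7059124] ≈ (1/2)(158 + 2656.9012) = 1407.4506.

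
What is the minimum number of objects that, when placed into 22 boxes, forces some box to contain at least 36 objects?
n = (36 − 1)·22 + 1 = 771

By the generalised pigeonhole principle, to guarantee some box contains ≥ r objects we need more than (r − 1) · k objects total. Threshold: n = (r − 1) · k + 1. With r = 36 and k = 22: n = 35 · 22 + 1 = 770 + 1 = 771. For n = 770 = 35 · 22, we can put exactly 35 objects in every box, avoiding 36 in any single one — so 771 is tight.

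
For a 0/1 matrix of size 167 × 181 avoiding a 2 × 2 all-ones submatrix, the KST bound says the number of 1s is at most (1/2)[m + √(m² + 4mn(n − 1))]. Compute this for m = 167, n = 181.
z(167, 181; 2, 2) ≤ (1/2)[167 + √(167² + 4·167·181·180)] = (1/2)[167 + √21791329] = 2417.5592

Kővári–Sós–Turán: let r_1, ..., r_167 be the row sums and z = Σ r_i the total number of 1s. Each pair of columns can share at most one row with both entries 1 (else a 2×2 all-ones block appears), so Σ_i C(r_i, 2) ≤ C(181, 2) = 16290. By convexity Σ_i C(r_i, 2) ≥ 167·C(z/167, 2) = z(z − 167)/(2·167), giving z² − 167z − 167·181·180 ≤ 0 and hence z ≤ (1/2)[167 + √(27889 + 4·5440860)] = (1/2)[167 + √21791329] ≈ (1/2)(167 + 4668.1184) = 2417.5592.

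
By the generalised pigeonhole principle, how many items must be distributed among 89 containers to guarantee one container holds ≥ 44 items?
n = (44 − 1)·89 + 1 = 3828

By the generalised pigeonhole principle, to guarantee some box contains ≥ r objects we need more than (r − 1) · k objects total. Threshold: n = (r − 1) · k + 1. With r = 44 and k = 89: n = 43 · 89 + 1 = 3827 + 1 = 3828. For n = 3827 = 43 · 89, we can put exactly 43 objects in every box, avoiding 44 in any single one — so 3828 is tight.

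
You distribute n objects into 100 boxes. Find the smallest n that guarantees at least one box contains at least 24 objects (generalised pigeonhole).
n = (24 − 1)·100 + 1 = 2301

By the generalised pigeonhole principle, to guarantee some box contains ≥ r objects we need more than (r − 1) · k objects total. Threshold: n = (r − 1) · k + 1. With r = 24 and k = 100: n = 23 · 100 + 1 = 2300 + 1 = 2301. For n = 2300 = 23 · 100, we can put exactly 23 objects in every box, avoiding 24 in any single one — so 2301 is tight.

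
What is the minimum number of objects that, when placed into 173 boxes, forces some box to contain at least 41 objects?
n = (41 − 1)·173 + 1 = 6921

By the generalised pigeonhole principle, to guarantee some box contains ≥ r objects we need more than (r − 1) · k objects total. Threshold: n = (r − 1) · k + 1. With r = 41 and k = 173: n = 40 · 173 + 1 = 6920 + 1 = 6921. For n = 6920 = 40 · 173, we can put exactly 40 objects in every box, avoiding 41 in any single one — so 6921 is tight.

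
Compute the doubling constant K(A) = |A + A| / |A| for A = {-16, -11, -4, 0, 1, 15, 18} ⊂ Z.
K = |A + A| / |A| = 26/7

Enumerate A + A = {a + b : a, b ∈ A}. With |A| = 7, there are |A|^2 = 49 ordered sum pairs; collecting distinct values, A + A = {-32, -27, -22, -20, -16, -15, -11, -10, -8, -4, -3, -1, 0, 1, 2, 4, 7, 11, 14, 15, 16, 18, 19, 30, 33, 36}, so |A + A| = 26. Thus K = 26/7. For comparison, the minimum possible |A + A| over all 7-element sets is 2·7 − 1 = 13 (so min K = 13/7), attained only by arithmetic progressions.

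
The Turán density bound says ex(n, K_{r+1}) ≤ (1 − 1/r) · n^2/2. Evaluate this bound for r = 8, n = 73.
Turán density bound = (7/8) · 73^2/2 = 37303/16 ≈ 2331.4375

Turán's theorem: ex(n, K_{r+1}) is achieved by the complete r-partite Turán graph T(n, r) with parts as balanced as possible, and is at most (1 − 1/r) · n^2/2. For r = 8, n = 73: the density bound is (7/8) · 5329/2 = 37303/16 ≈ 2331.4375. The integer-valued extremum is e(T(73, 8)) = 2331, which is strictly less than the density bound 37303/16 since 8 ∤ 73 (the parts of T(73, 8) cannot all be equal).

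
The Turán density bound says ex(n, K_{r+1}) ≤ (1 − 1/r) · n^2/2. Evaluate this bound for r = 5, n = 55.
Turán density bound = (4/5) · 55^2/2 = 1210

Turán's theorem: ex(n, K_{r+1}) is achieved by the complete r-partite Turán graph T(n, r) with parts as balanced as possible, and is at most (1 − 1/r) · n^2/2. For r = 5, n = 55: the density bound is (4/5) · 3025/2 = 1210. Since 5 ∣ 55, the Turán graph T(55, 5) has parts of equal size 11, and its edge count e(T(55, 5)) = 1210 attains the density bound exactly.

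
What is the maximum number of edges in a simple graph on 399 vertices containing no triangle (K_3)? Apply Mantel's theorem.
ex(399, K_3) = ⌊399^2/4⌋ = 39800

Mantel (1907): a triangle-free graph on n vertices has at most ⌊n^2/4⌋ edges, with equality for the complete bipartite graph K_{⌊n/2⌋, ⌈n/2⌉}. For n = 399: ⌊399^2/4⌋ = ⌊159201/4⌋ = 39800. The extremal graph is K_{199, 200}, which has 199·200 = 39800 edges.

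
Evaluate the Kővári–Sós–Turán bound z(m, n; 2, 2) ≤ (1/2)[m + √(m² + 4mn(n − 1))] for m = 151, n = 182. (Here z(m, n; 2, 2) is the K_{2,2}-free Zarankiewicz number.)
z(151, 182; 2, 2) ≤ (1/2)[151 + √(151² + 4·151·182·181)] = (1/2)[151 + √19919769] = 2307.0784

Kővári–Sós–Turán: let r_1, ..., r_151 be the row sums and z = Σ r_i the total number of 1s. Each pair of columns can share at most one row with both entries 1 (else a 2×2 all-ones block appears), so Σ_i C(r_i, 2) ≤ C(182, 2) = 16471. By convexity Σ_i C(r_i, 2) ≥ 151·C(z/151, 2) = z(z − 151)/(2·151), giving z² − 151z − 151·182·181 ≤ 0 and hence z ≤ (1/2)[151 + √(22801 + 4·4974242)] = (1/2)[151 + √19919769] ≈ (1/2)(151 + 4463.1568) = 2307.0784.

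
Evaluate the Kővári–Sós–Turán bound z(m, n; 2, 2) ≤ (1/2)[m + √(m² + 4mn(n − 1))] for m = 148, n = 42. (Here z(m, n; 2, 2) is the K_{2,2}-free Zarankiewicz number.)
z(148, 42; 2, 2) ≤ (1/2)[148 + √(148² + 4·148·42·41)] = (1/2)[148 + √1041328] = 584.2274

Kővári–Sós–Turán: let r_1, ..., r_148 be the row sums and z = Σ r_i the total number of 1s. Each pair of columns can share at most one row with both entries 1 (else a 2×2 all-ones block appears), so Σ_i C(r_i, 2) ≤ C(42, 2) = 861. By convexity Σ_i C(r_i, 2) ≥ 148·C(z/148, 2) = z(z − 148)/(2·148), giving z² − 148z − 148·42·41 ≤ 0 and hence z ≤ (1/2)[148 + √(21904 + 4·254856)] = (1/2)[148 + √1041328] ≈ (1/2)(148 + 1020.4548) = 584.2274.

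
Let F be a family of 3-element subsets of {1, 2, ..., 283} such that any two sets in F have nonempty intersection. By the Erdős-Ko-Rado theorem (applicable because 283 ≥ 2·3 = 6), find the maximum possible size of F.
max |F| = C(282, 2) = 39621

Erdős-Ko-Rado (1961): when n ≥ 2k, max |F| = C(n−1, k−1). The bound is attained by the star {A : i ∈ A} for any fixed i ∈ [n]. Here C(283−1, 3−1) = C(282, 2) = 39621.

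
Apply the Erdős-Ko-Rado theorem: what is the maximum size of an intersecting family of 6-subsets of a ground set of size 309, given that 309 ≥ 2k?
max |F| = C(308, 5) = 22356442416

The Erdős-Ko-Rado theorem states: for n ≥ 2k, an intersecting family of k-subsets of an n-element set has size at most C(n − 1, k − 1), with equality for 'star' families {A ⊆ [n] : |A| = k, i ∈ A} (fix an element i). For n = 309, k = 6: C(308, 5) = 22356442416.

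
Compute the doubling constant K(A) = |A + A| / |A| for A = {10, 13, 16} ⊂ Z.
K = |A + A| / |A| = 5/3

Enumerate A + A = {a + b : a, b ∈ A}. With |A| = 3, there are |A|^2 = 9 ordered sum pairs; collecting distinct values, A + A = {20, 23, 26, 29, 32}, so |A + A| = 5. Thus K = 5/3. Here |A + A| = 2|A| − 1 = 5, the minimum possible — so K = 5/3 is minimal, which holds iff A is an arithmetic progression.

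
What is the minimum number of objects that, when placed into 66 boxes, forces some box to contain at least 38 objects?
n = (38 − 1)·66 + 1 = 2443

By the generalised pigeonhole principle, to guarantee some box contains ≥ r objects we need more than (r − 1) · k objects total. Threshold: n = (r − 1) · k + 1. With r = 38 and k = 66: n = 37 · 66 + 1 = 2442 + 1 = 2443. For n = 2442 = 37 · 66, we can put exactly 37 objects in every box, avoiding 38 in any single one — so 2443 is tight.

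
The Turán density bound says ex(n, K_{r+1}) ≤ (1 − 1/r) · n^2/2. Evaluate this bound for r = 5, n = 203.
Turán density bound = (4/5) · 203^2/2 = 82418/5 ≈ 16483.6

Turán's theorem: ex(n, K_{r+1}) is achieved by the complete r-partite Turán graph T(n, r) with parts as balanced as possible, and is at most (1 − 1/r) · n^2/2. For r = 5, n = 203: the density bound is (4/5) · 41209/2 = 82418/5 ≈ 16483.6. The integer-valued extremum is e(T(203, 5)) = 16483, which is strictly less than the density bound 82418/5 since 5 ∤ 203 (the parts of T(203, 5) cannot all be equal).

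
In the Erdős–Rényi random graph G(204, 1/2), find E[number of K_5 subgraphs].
E[# K_5] = C(204, 5) · (1/2)^C(5, 2) = 2802350040 / 2^10 = 350293755/128 = 2736669.9609375

For each 5-subset S of vertices (there are C(204, 5) = 2802350040 such S), let X_S = 1 if S induces a K_5 (all C(5, 2) = 10 edges present). Then P(X_S = 1) = (1/2)^10 = 1/1024. By linearity of expectation, E[# K_5] = C(204, 5) · (1/2)^10 = 2802350040 / 1024 = 350293755/128 = 2736669.9609375.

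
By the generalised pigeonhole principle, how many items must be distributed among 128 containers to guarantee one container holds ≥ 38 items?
n = (38 − 1)·128 + 1 = 4737

By the generalised pigeonhole principle, to guarantee some box contains ≥ r objects we need more than (r − 1) · k objects total. Threshold: n = (r − 1) · k + 1. With r = 38 and k = 128: n = 37 · 128 + 1 = 4736 + 1 = 4737. For n = 4736 = 37 · 128, we can put exactly 37 objects in every box, avoiding 38 in any single one — so 4737 is tight.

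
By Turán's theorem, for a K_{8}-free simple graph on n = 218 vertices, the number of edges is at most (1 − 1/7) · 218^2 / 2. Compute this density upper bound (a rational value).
Turán density bound = (6/7) · 218^2/2 = 142572/7 ≈ 20367.4286

Turán's theorem: ex(n, K_{r+1}) is achieved by the complete r-partite Turán graph T(n, r) with parts as balanced as possible, and is at most (1 − 1/r) · n^2/2. For r = 7, n = 218: the density bound is (6/7) · 47524/2 = 142572/7 ≈ 20367.4286. The integer-valued extremum is e(T(218, 7)) = 20367, which is strictly less than the density bound 142572/7 since 7 ∤ 218 (the parts of T(218, 7) cannot all be equal).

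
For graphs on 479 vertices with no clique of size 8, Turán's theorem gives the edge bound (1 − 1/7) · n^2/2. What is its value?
Turán density bound = (6/7) · 479^2/2 = 688323/7 ≈ 98331.8571

Turán's theorem: ex(n, K_{r+1}) is achieved by the complete r-partite Turán graph T(n, r) with parts as balanced as possible, and is at most (1 − 1/r) · n^2/2. For r = 7, n = 479: the density bound is (6/7) · 229441/2 = 688323/7 ≈ 98331.8571. The integer-valued extremum is e(T(479, 7)) = 98331, which is strictly less than the density bound 688323/7 since 7 ∤ 479 (the parts of T(479, 7) cannot all be equal).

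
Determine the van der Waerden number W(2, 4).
W(2, 4) = 35

This is a classical value, W(2, 4) = 35, established by combining an explicit 2-colouring of {1, ..., 34} with no monochromatic 4-AP (giving the lower bound W(2, 4) > 34) and a finite case analysis / exhaustive computer search showing every 2-colouring of {1, ..., 35} has such an AP.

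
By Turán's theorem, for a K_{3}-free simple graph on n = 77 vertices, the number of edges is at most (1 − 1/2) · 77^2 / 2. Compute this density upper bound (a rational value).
Turán density bound = (1/2) · 77^2/2 = 5929/4 ≈ 1482.25

Turán's theorem: ex(n, K_{r+1}) is achieved by the complete r-partite Turán graph T(n, r) with parts as balanced as possible, and is at most (1 − 1/r) · n^2/2. For r = 2, n = 77: the density bound is (1/2) · 5929/2 = 5929/4 ≈ 1482.25. The integer-valued extremum is e(T(77, 2)) = 1482, which is strictly less than the density bound 5929/4 since 2 ∤ 77 (the parts of T(77, 2) cannot all be equal).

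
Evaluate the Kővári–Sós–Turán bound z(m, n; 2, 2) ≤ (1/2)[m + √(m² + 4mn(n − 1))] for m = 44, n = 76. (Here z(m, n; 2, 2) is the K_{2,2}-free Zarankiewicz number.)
z(44, 76; 2, 2) ≤ (1/2)[44 + √(44² + 4·44·76·75)] = (1/2)[44 + √1005136] = 523.2824

Kővári–Sós–Turán: let r_1, ..., r_44 be the row sums and z = Σ r_i the total number of 1s. Each pair of columns can share at most one row with both entries 1 (else a 2×2 all-ones block appears), so Σ_i C(r_i, 2) ≤ C(76, 2) = 2850. By convexity Σ_i C(r_i, 2) ≥ 44·C(z/44, 2) = z(z − 44)/(2·44), giving z² − 44z − 44·76·75 ≤ 0 and hence z ≤ (1/2)[44 + √(1936 + 4·250800)] = (1/2)[44 + √1005136] ≈ (1/2)(44 + 1002.5647) = 523.2824.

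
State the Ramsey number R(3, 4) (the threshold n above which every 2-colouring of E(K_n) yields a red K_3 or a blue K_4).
R(3, 4) = 9

Lower bound: an explicit 2-colouring of K_{8} (typically a Paley-type or other structured construction) avoids a red K_3 and a blue K_4, showing R(3, 4) > 8.
Upper bound: the Erdős–Szekeres recurrence R(r, t') ≤ R(r−1, t') + R(r, t'−1) (with the −1 refinement when both summands are even) yields R(3, 4) ≤ 9.
Hence R(3, 4) = 9.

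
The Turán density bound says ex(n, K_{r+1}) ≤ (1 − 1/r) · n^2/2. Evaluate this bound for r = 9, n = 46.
Turán density bound = (8/9) · 46^2/2 = 8464/9 ≈ 940.4444

Turán's theorem: ex(n, K_{r+1}) is achieved by the complete r-partite Turán graph T(n, r) with parts as balanced as possible, and is at most (1 − 1/r) · n^2/2. For r = 9, n = 46: the density bound is (8/9) · 2116/2 = 8464/9 ≈ 940.4444. The integer-valued extremum is e(T(46, 9)) = 940, which is strictly less than the density bound 8464/9 since 9 ∤ 46 (the parts of T(46, 9) cannot all be equal).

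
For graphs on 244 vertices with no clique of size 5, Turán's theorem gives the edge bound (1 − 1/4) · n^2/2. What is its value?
Turán density bound = (3/4) · 244^2/2 = 22326

Turán's theorem: ex(n, K_{r+1}) is achieved by the complete r-partite Turán graph T(n, r) with parts as balanced as possible, and is at most (1 − 1/r) · n^2/2. For r = 4, n = 244: the density bound is (3/4) · 59536/2 = 22326. Since 4 ∣ 244, the Turán graph T(244, 4) has parts of equal size 61, and its edge count e(T(244, 4)) = 22326 attains the density bound exactly.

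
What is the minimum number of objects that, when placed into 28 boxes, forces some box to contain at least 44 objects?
n = (44 − 1)·28 + 1 = 1205

By the generalised pigeonhole principle, to guarantee some box contains ≥ r objects we need more than (r − 1) · k objects total. Threshold: n = (r − 1) · k + 1. With r = 44 and k = 28: n = 43 · 28 + 1 = 1204 + 1 = 1205. For n = 1204 = 43 · 28, we can put exactly 43 objects in every box, avoiding 44 in any single one — so 1205 is tight.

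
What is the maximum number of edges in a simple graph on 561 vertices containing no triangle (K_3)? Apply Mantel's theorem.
ex(561, K_3) = ⌊561^2/4⌋ = 78680

Mantel (1907): a triangle-free graph on n vertices has at most ⌊n^2/4⌋ edges, with equality for the complete bipartite graph K_{⌊n/2⌋, ⌈n/2⌉}. For n = 561: ⌊561^2/4⌋ = ⌊314721/4⌋ = 78680. The extremal graph is K_{280, 281}, which has 280·281 = 78680 edges.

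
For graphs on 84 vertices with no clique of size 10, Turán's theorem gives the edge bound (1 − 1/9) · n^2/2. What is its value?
Turán density bound = (8/9) · 84^2/2 = 3136

Turán's theorem: ex(n, K_{r+1}) is achieved by the complete r-partite Turán graph T(n, r) with parts as balanced as possible, and is at most (1 − 1/r) · n^2/2. For r = 9, n = 84: the density bound is (8/9) · 7056/2 = 3136. The integer-valued extremum is e(T(84, 9)) = 3135, which is strictly less than the density bound 3136 since 9 ∤ 84 (the parts of T(84, 9) cannot all be equal).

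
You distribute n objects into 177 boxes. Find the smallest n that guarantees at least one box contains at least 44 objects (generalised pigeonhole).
n = (44 − 1)·177 + 1 = 7612

By the generalised pigeonhole principle, to guarantee some box contains ≥ r objects we need more than (r − 1) · k objects total. Threshold: n = (r − 1) · k + 1. With r = 44 and k = 177: n = 43 · 177 + 1 = 7611 + 1 = 7612. For n = 7611 = 43 · 177, we can put exactly 43 objects in every box, avoiding 44 in any single one — so 7612 is tight.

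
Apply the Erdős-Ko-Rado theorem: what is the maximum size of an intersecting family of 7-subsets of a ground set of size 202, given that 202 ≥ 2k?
max |F| = C(201, 6) = 84944276340

Erdős-Ko-Rado (1961): when n ≥ 2k, max |F| = C(n−1, k−1). The bound is attained by the star {A : i ∈ A} for any fixed i ∈ [n]. Here C(202−1, 7−1) = C(201, 6) = 84944276340.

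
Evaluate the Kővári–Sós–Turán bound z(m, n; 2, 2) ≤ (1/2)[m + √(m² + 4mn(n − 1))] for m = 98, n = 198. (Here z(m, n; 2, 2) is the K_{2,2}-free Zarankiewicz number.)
z(98, 198; 2, 2) ≤ (1/2)[98 + √(98² + 4·98·198·197)] = (1/2)[98 + √15299956] = 2004.7579

Kővári–Sós–Turán: let r_1, ..., r_98 be the row sums and z = Σ r_i the total number of 1s. Each pair of columns can share at most one row with both entries 1 (else a 2×2 all-ones block appears), so Σ_i C(r_i, 2) ≤ C(198, 2) = 19503. By convexity Σ_i C(r_i, 2) ≥ 98·C(z/98, 2) = z(z − 98)/(2·98), giving z² − 98z − 98·198·197 ≤ 0 and hence z ≤ (1/2)[98 + √(9604 + 4·3822588)] = (1/2)[98 + √15299956] ≈ (1/2)(98 + 3911.5158) = 2004.7579.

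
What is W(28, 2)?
W(28, 2) = 28 + 1 = 29

A 2-term AP is any pair of integers, so a monochromatic 2-AP exists iff some colour is used at least twice. With 28 colours, the colouring i ↦ i on {1, ..., 28} uses each colour once, avoiding any monochromatic pair, so W(28, 2) > 28. For {1, ..., 29}, pigeonhole forces two integers of the same colour, which form a monochromatic 2-AP. Hence W(28, 2) = 29.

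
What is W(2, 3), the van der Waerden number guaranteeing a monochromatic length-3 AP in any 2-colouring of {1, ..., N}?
W(2, 3) = 9

Lower bound: the 2-colouring RRBBRRBB of {1, ..., 8} (R at positions {1, 2, 5, 6}, B at {3, 4, 7, 8}) contains no monochromatic 3-term AP, so W(2, 3) > 8. Upper bound: a case analysis on any 2-colouring of {1, ..., 9} forces such an AP. Hence W(2, 3) = 9.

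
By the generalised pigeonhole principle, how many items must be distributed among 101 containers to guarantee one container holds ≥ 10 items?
n = (10 − 1)·101 + 1 = 910

By the generalised pigeonhole principle, to guarantee some box contains ≥ r objects we need more than (r − 1) · k objects total. Threshold: n = (r − 1) · k + 1. With r = 10 and k = 101: n = 9 · 101 + 1 = 909 + 1 = 910. For n = 909 = 9 · 101, we can put exactly 9 objects in every box, avoiding 10 in any single one — so 910 is tight.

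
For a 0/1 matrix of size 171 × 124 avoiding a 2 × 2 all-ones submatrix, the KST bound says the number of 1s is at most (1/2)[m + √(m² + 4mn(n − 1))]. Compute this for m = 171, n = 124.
z(171, 124; 2, 2) ≤ (1/2)[171 + √(171² + 4·171·124·123)] = (1/2)[171 + √10461609] = 1702.7205

Kővári–Sós–Turán: let r_1, ..., r_171 be the row sums and z = Σ r_i the total number of 1s. Each pair of columns can share at most one row with both entries 1 (else a 2×2 all-ones block appears), so Σ_i C(r_i, 2) ≤ C(124, 2) = 7626. By convexity Σ_i C(r_i, 2) ≥ 171·C(z/171, 2) = z(z − 171)/(2·171), giving z² − 171z − 171·124·123 ≤ 0 and hence z ≤ (1/2)[171 + √(29241 + 4·2608092)] = (1/2)[171 + √10461609] ≈ (1/2)(171 + 3234.4411) = 1702.7205.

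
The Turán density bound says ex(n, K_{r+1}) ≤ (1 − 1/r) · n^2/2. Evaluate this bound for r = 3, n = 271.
Turán density bound = (2/3) · 271^2/2 = 73441/3 ≈ 24480.3333

Turán's theorem: ex(n, K_{r+1}) is achieved by the complete r-partite Turán graph T(n, r) with parts as balanced as possible, and is at most (1 − 1/r) · n^2/2. For r = 3, n = 271: the density bound is (2/3) · 73441/2 = 73441/3 ≈ 24480.3333. The integer-valued extremum is e(T(271, 3)) = 24480, which is strictly less than the density bound 73441/3 since 3 ∤ 271 (the parts of T(271, 3) cannot all be equal).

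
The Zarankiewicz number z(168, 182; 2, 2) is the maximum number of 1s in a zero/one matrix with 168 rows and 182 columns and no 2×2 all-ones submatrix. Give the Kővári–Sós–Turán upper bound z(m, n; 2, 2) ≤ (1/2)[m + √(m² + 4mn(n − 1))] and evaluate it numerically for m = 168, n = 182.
z(168, 182; 2, 2) ≤ (1/2)[168 + √(168² + 4·168·182·181)] = (1/2)[168 + √22165248] = 2437.9992

Kővári–Sós–Turán: let r_1, ..., r_168 be the row sums and z = Σ r_i the total number of 1s. Each pair of columns can share at most one row with both entries 1 (else a 2×2 all-ones block appears), so Σ_i C(r_i, 2) ≤ C(182, 2) = 16471. By convexity Σ_i C(r_i, 2) ≥ 168·C(z/168, 2) = z(z − 168)/(2·168), giving z² − 168z − 168·182·181 ≤ 0 and hence z ≤ (1/2)[168 + √(28224 + 4·5534256)] = (1/2)[168 + √22165248] ≈ (1/2)(168 + 4707.9983) = 2437.9992.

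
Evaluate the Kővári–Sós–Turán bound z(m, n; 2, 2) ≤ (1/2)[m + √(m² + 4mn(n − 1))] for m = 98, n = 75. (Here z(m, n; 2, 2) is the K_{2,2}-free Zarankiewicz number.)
z(98, 75; 2, 2) ≤ (1/2)[98 + √(98² + 4·98·75·74)] = (1/2)[98 + √2185204] = 788.1218

Kővári–Sós–Turán: let r_1, ..., r_98 be the row sums and z = Σ r_i the total number of 1s. Each pair of columns can share at most one row with both entries 1 (else a 2×2 all-ones block appears), so Σ_i C(r_i, 2) ≤ C(75, 2) = 2775. By convexity Σ_i C(r_i, 2) ≥ 98·C(z/98, 2) = z(z − 98)/(2·98), giving z² − 98z − 98·75·74 ≤ 0 and hence z ≤ (1/2)[98 + √(9604 + 4·543900)] = (1/2)[98 + √2185204] ≈ (1/2)(98 + 1478.2436) = 788.1218.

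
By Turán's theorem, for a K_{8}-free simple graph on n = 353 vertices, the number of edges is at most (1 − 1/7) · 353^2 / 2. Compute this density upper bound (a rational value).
Turán density bound = (6/7) · 353^2/2 = 373827/7 ≈ 53403.8571

Turán's theorem: ex(n, K_{r+1}) is achieved by the complete r-partite Turán graph T(n, r) with parts as balanced as possible, and is at most (1 − 1/r) · n^2/2. For r = 7, n = 353: the density bound is (6/7) · 124609/2 = 373827/7 ≈ 53403.8571. The integer-valued extremum is e(T(353, 7)) = 53403, which is strictly less than the density bound 373827/7 since 7 ∤ 353 (the parts of T(353, 7) cannot all be equal).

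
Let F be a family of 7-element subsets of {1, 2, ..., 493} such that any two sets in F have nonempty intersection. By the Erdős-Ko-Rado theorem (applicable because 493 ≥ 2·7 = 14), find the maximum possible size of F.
max |F| = C(492, 6) = 19105914099916

The Erdős-Ko-Rado theorem states: for n ≥ 2k, an intersecting family of k-subsets of an n-element set has size at most C(n − 1, k − 1), with equality for 'star' families {A ⊆ [n] : |A| = k, i ∈ A} (fix an element i). For n = 493, k = 7: C(492, 6) = 19105914099916.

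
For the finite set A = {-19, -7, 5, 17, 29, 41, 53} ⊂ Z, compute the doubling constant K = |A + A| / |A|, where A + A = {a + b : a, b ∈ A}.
K = |A + A| / |A| = 13/7

Enumerate A + A = {a + b : a, b ∈ A}. With |A| = 7, there are |A|^2 = 49 ordered sum pairs; collecting distinct values, A + A = {-38, -26, -14, -2, 10, 22, 34, 46, 58, 70, 82, 94, 106}, so |A + A| = 13. Thus K = 13/7. Here |A + A| = 2|A| − 1 = 13, the minimum possible — so K = 13/7 is minimal, which holds iff A is an arithmetic progression.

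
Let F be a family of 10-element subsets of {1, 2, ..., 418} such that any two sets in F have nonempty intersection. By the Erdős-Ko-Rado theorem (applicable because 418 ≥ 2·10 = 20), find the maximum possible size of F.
max |F| = C(417, 9) = 963187959225058060

Erdős-Ko-Rado (1961): when n ≥ 2k, max |F| = C(n−1, k−1). The bound is attained by the star {A : i ∈ A} for any fixed i ∈ [n]. Here C(418−1, 10−1) = C(417, 9) = 963187959225058060.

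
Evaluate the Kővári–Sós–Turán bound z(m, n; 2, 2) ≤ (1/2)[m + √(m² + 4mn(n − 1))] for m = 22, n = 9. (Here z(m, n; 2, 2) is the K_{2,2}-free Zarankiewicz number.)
z(22, 9; 2, 2) ≤ (1/2)[22 + √(22² + 4·22·9·8)] = (1/2)[22 + √6820] = 52.2916

Kővári–Sós–Turán: let r_1, ..., r_22 be the row sums and z = Σ r_i the total number of 1s. Each pair of columns can share at most one row with both entries 1 (else a 2×2 all-ones block appears), so Σ_i C(r_i, 2) ≤ C(9, 2) = 36. By convexity Σ_i C(r_i, 2) ≥ 22·C(z/22, 2) = z(z − 22)/(2·22), giving z² − 22z − 22·9·8 ≤ 0 and hence z ≤ (1/2)[22 + √(484 + 4·1584)] = (1/2)[22 + √6820] ≈ (1/2)(22 + 82.5833) = 52.2916.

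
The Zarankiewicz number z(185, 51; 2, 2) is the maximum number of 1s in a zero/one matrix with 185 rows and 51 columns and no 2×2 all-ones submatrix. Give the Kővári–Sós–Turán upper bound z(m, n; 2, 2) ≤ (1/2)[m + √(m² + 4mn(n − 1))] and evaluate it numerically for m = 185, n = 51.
z(185, 51; 2, 2) ≤ (1/2)[185 + √(185² + 4·185·51·50)] = (1/2)[185 + √1921225] = 785.5413

Kővári–Sós–Turán: let r_1, ..., r_185 be the row sums and z = Σ r_i the total number of 1s. Each pair of columns can share at most one row with both entries 1 (else a 2×2 all-ones block appears), so Σ_i C(r_i, 2) ≤ C(51, 2) = 1275. By convexity Σ_i C(r_i, 2) ≥ 185·C(z/185, 2) = z(z − 185)/(2·185), giving z² − 185z − 185·51·50 ≤ 0 and hence z ≤ (1/2)[185 + √(34225 + 4·471750)] = (1/2)[185 + √1921225] ≈ (1/2)(185 + 1386.0826) = 785.5413.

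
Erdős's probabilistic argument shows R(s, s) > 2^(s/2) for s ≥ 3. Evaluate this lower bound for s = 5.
2^(5/2) = 5.6569; so R(5, 5) > 5.6569

Colour each edge of K_n uniformly at random with red/blue. The expected number of monochromatic K_5 is C(n, 5) · 2 · 2^(−C(5,2)). If C(n, 5) · 2^(1 − C(5,2)) < 1, then with positive probability no monochromatic K_5 exists, so R(5, 5) > n. The standard estimate C(n, 5) ≤ n^5/5! shows this inequality holds whenever n ≤ 2^(5/2) (since 5! · 2^(C(5,2) − 1) > 2^(5^2/2) ≥ n^5). Hence R(5, 5) > 2^(5/2) = 5.6569.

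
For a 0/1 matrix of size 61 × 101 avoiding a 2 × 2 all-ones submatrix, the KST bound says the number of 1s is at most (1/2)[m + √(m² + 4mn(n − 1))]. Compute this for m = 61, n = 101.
z(61, 101; 2, 2) ≤ (1/2)[61 + √(61² + 4·61·101·100)] = (1/2)[61 + √2468121] = 816.0127

Kővári–Sós–Turán: let r_1, ..., r_61 be the row sums and z = Σ r_i the total number of 1s. Each pair of columns can share at most one row with both entries 1 (else a 2×2 all-ones block appears), so Σ_i C(r_i, 2) ≤ C(101, 2) = 5050. By convexity Σ_i C(r_i, 2) ≥ 61·C(z/61, 2) = z(z − 61)/(2·61), giving z² − 61z − 61·101·100 ≤ 0 and hence z ≤ (1/2)[61 + √(3721 + 4·616100)] = (1/2)[61 + √2468121] ≈ (1/2)(61 + 1571.0255) = 816.0127.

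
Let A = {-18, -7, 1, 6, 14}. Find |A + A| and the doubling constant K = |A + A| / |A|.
K = |A + A| / |A| = 14/5

Enumerate A + A = {a + b : a, b ∈ A}. With |A| = 5, there are |A|^2 = 25 ordered sum pairs; collecting distinct values, A + A = {-36, -25, -17, -14, -12, -6, -4, -1, 2, 7, 12, 15, 20, 28}, so |A + A| = 14. Thus K = 14/5. For comparison, the minimum possible |A + A| over all 5-element sets is 2·5 − 1 = 9 (so min K = 9/5), attained only by arithmetic progressions.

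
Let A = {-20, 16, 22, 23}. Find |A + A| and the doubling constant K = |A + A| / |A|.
K = |A + A| / |A| = 10/4 = 5/2

Enumerate A + A = {a + b : a, b ∈ A}. With |A| = 4, there are |A|^2 = 16 ordered sum pairs; collecting distinct values, A + A = {-40, -4, 2, 3, 32, 38, 39, 44, 45, 46}, so |A + A| = 10. Thus K = 10/4 = 5/2. For comparison, the minimum possible |A + A| over all 4-element sets is 2·4 − 1 = 7 (so min K = 7/4), attained only by arithmetic progressions.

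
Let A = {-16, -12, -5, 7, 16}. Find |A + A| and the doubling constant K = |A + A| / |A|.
K = |A + A| / |A| = 15/5 = 3

Enumerate A + A = {a + b : a, b ∈ A}. With |A| = 5, there are |A|^2 = 25 ordered sum pairs; collecting distinct values, A + A = {-32, -28, -24, -21, -17, -10, -9, -5, 0, 2, 4, 11, 14, 23, 32}, so |A + A| = 15. Thus K = 15/5 = 3. For comparison, the minimum possible |A + A| over all 5-element sets is 2·5 − 1 = 9 (so min K = 9/5), attained only by arithmetic progressions.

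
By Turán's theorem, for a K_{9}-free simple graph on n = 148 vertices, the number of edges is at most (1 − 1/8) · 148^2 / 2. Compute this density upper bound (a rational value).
Turán density bound = (7/8) · 148^2/2 = 9583

Turán's theorem: ex(n, K_{r+1}) is achieved by the complete r-partite Turán graph T(n, r) with parts as balanced as possible, and is at most (1 − 1/r) · n^2/2. For r = 8, n = 148: the density bound is (7/8) · 21904/2 = 9583. The integer-valued extremum is e(T(148, 8)) = 9582, which is strictly less than the density bound 9583 since 8 ∤ 148 (the parts of T(148, 8) cannot all be equal).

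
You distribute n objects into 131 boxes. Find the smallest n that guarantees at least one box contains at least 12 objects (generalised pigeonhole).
n = (12 − 1)·131 + 1 = 1442

By the generalised pigeonhole principle, to guarantee some box contains ≥ r objects we need more than (r − 1) · k objects total. Threshold: n = (r − 1) · k + 1. With r = 12 and k = 131: n = 11 · 131 + 1 = 1441 + 1 = 1442. For n = 1441 = 11 · 131, we can put exactly 11 objects in every box, avoiding 12 in any single one — so 1442 is tight.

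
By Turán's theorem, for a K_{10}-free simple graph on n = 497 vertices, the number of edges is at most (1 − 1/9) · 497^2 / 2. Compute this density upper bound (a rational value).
Turán density bound = (8/9) · 497^2/2 = 988036/9 ≈ 109781.7778

Turán's theorem: ex(n, K_{r+1}) is achieved by the complete r-partite Turán graph T(n, r) with parts as balanced as possible, and is at most (1 − 1/r) · n^2/2. For r = 9, n = 497: the density bound is (8/9) · 247009/2 = 988036/9 ≈ 109781.7778. The integer-valued extremum is e(T(497, 9)) = 109781, which is strictly less than the density bound 988036/9 since 9 ∤ 497 (the parts of T(497, 9) cannot all be equal).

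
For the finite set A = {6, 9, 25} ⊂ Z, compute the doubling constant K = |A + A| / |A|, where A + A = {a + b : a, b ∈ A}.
K = |A + A| / |A| = 6/3 = 2

Enumerate A + A = {a + b : a, b ∈ A}. With |A| = 3, there are |A|^2 = 9 ordered sum pairs; collecting distinct values, A + A = {12, 15, 18, 31, 34, 50}, so |A + A| = 6. Thus K = 6/3 = 2. For comparison, the minimum possible |A + A| over all 3-element sets is 2·3 − 1 = 5 (so min K = 5/3), attained only by arithmetic progressions.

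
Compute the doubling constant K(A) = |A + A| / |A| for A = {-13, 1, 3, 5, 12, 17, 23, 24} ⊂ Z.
K = |A + A| / |A| = 31/8

Enumerate A + A = {a + b : a, b ∈ A}. With |A| = 8, there are |A|^2 = 64 ordered sum pairs; collecting distinct values, A + A = {-26, -12, -10, -8, -1, 2, 4, 6, 8, 10, 11, 13, 15, 17, 18, 20, 22, 24, 25, 26, 27, 28, 29, 34, 35, 36, 40, 41, 46, 47, 48}, so |A + A| = 31. Thus K = 31/8. For comparison, the minimum possible |A + A| over all 8-element sets is 2·8 − 1 = 15 (so min K = 15/8), attained only by arithmetic progressions.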